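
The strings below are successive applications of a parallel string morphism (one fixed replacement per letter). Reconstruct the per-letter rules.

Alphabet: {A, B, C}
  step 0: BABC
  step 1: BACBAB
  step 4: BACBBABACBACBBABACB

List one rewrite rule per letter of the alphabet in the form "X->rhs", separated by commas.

A->C, B->BA, C->B

  step 0 ⇒ step 1: BABC ⇒ BA·C·BA·B
    A ↦ C
    B ↦ BA
    C ↦ B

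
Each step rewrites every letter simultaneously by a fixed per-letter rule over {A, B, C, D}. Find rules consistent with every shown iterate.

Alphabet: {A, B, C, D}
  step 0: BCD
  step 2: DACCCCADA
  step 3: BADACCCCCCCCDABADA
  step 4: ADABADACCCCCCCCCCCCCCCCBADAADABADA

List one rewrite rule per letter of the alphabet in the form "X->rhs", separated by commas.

  step 3 ⇒ step 4: BADACCCCCCCCDABADA ⇒ A·DA·BA·DA·CC·CC·CC·CC·CC·CC·CC·CC·BA·DA·A·DA·BA·DA
    A ↦ DA
    B ↦ A
    C ↦ CC
    D ↦ BA

A->DA, B->A, C->CC, D->BA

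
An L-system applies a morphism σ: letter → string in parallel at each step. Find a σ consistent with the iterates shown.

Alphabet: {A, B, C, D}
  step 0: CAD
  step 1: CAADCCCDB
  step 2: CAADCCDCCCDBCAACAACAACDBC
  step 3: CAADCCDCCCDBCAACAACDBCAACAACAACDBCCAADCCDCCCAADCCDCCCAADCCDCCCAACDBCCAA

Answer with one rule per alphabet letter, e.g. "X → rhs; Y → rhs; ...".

  step 2 ⇒ step 3: CAADCCDCCCDBCAACAACAACDBC ⇒ CAA·DCC·DCC·CDB·CAA·CAA·CDB·CAA·CAA·CAA·CDB·C·CAA·DCC·DCC·CAA·DCC·DCC·CAA·DCC·DCC·CAA·CDB·C·CAA
    A ↦ DCC
    B ↦ C
    C ↦ CAA
    D ↦ CDB

A->DCC, B->C, C->CAA, D->CDB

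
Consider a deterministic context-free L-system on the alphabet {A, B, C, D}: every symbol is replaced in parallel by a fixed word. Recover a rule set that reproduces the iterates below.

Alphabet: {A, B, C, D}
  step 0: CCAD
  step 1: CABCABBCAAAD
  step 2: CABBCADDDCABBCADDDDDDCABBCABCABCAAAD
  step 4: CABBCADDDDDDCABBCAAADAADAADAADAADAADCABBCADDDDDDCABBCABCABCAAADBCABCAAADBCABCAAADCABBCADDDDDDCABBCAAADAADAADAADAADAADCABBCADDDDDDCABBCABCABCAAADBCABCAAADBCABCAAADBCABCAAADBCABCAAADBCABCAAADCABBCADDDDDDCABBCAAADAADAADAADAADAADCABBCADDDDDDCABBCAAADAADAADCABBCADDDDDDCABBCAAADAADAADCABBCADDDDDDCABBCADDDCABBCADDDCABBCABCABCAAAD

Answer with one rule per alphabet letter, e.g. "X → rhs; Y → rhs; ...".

A->BCA, B->DDD, C->CAB, D->AAD

  step 1 ⇒ step 2: CABCABBCAAAD ⇒ CAB·BCA·DDD·CAB·BCA·DDD·DDD·CAB·BCA·BCA·BCA·AAD
    A ↦ BCA
    B ↦ DDD
    C ↦ CAB
    D ↦ AAD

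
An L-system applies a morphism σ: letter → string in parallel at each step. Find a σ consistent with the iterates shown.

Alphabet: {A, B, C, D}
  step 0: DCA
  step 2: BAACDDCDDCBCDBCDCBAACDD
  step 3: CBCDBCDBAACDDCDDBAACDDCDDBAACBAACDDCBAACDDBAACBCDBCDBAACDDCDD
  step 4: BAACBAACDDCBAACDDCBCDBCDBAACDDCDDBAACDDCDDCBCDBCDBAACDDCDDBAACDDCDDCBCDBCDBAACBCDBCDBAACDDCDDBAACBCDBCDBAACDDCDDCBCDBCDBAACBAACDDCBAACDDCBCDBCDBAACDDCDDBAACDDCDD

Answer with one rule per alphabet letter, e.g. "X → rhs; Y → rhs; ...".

A->BCD, B->C, C->BAA, D->CDD

  step 3 ⇒ step 4: CBCDBCDBAACDDCDDBAACDDCDDBAACBAACDDCBAACDDBAACBCDBCDBAACDDCDD ⇒ BAA·C·BAA·CDD·C·BAA·CDD·C·BCD·BCD·BAA·CDD·CDD·BAA·CDD·CDD·C·BCD·BCD·BAA·CDD·CDD·BAA·CDD·CDD·C·BCD·BCD·BAA·C·BCD·BCD·BAA·CDD·CDD·BAA·C·BCD·BCD·BAA·CDD·CDD·C·BCD·BCD·BAA·C·BAA·CDD·C·BAA·CDD·C·BCD·BCD·BAA·CDD·CDD·BAA·CDD·CDD
    A ↦ BCD
    B ↦ C
    C ↦ BAA
    D ↦ CDD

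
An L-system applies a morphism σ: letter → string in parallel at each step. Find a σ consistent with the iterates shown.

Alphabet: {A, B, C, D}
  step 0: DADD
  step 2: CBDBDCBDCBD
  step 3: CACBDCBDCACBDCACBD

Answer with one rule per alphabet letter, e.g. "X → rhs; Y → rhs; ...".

  step 2 ⇒ step 3: CBDBDCBDCBD ⇒ CA·C·BD·C·BD·CA·C·BD·CA·C·BD
    B ↦ C
    C ↦ CA
    D ↦ BD
    A ↦ D  (constrained at step 0)

A->D, B->C, C->CA, D->BD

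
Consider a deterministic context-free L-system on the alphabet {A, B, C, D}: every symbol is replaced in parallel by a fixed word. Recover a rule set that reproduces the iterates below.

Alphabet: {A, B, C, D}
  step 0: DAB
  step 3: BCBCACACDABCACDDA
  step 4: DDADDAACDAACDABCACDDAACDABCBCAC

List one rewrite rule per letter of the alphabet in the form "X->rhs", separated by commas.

A->AC, B->D, C->DA, D->BC

  step 3 ⇒ step 4: BCBCACACDABCACDDA ⇒ D·DA·D·DA·AC·DA·AC·DA·BC·AC·D·DA·AC·DA·BC·BC·AC
    A ↦ AC
    B ↦ D
    C ↦ DA
    D ↦ BC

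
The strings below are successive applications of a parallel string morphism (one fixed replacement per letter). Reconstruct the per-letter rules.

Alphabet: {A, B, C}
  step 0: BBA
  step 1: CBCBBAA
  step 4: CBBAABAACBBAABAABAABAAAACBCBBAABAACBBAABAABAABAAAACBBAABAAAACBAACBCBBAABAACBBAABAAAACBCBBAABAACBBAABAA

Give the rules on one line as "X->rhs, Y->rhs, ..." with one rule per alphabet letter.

A->BAA, B->CB, C->AA

  step 0 ⇒ step 1: BBA ⇒ CB·CB·BAA
    A ↦ BAA
    B ↦ CB
    C ↦ AA  (constrained at step 1)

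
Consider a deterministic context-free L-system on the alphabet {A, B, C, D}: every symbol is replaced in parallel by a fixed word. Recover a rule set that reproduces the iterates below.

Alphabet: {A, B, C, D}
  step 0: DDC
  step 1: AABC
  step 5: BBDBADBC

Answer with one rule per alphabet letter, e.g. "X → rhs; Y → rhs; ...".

  step 0 ⇒ step 1: DDC ⇒ A·A·BC
    C ↦ BC
    D ↦ A
    A ↦ B  (constrained at step 1)
    B ↦ D  (constrained at step 1)

A->B, B->D, C->BC, D->A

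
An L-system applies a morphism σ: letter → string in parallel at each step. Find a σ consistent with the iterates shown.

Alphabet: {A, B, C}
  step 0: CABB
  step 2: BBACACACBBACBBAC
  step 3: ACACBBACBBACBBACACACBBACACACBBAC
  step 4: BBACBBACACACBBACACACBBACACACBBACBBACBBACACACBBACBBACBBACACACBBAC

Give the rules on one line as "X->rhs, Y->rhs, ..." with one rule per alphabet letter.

A->BB, B->AC, C->AC

  step 3 ⇒ step 4: ACACBBACBBACBBACACACBBACACACBBAC ⇒ BB·AC·BB·AC·AC·AC·BB·AC·AC·AC·BB·AC·AC·AC·BB·AC·BB·AC·BB·AC·AC·AC·BB·AC·BB·AC·BB·AC·AC·AC·BB·AC
    A ↦ BB
    B ↦ AC
    C ↦ AC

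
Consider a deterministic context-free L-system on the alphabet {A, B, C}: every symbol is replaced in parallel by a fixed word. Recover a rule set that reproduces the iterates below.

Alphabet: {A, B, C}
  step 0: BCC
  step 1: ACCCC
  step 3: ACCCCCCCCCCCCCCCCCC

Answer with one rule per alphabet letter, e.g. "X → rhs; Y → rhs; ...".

  step 0 ⇒ step 1: BCC ⇒ A·CC·CC
    B ↦ A
    C ↦ CC
    A ↦ BC  (constrained at step 1)

A->BC, B->A, C->CC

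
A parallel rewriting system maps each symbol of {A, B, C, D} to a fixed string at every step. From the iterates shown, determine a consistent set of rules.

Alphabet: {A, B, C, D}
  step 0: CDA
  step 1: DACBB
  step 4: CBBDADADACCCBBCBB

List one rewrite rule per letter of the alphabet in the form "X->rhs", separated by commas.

A->B, B->C, C->DA, D->CB

  step 0 ⇒ step 1: CDA ⇒ DA·CB·B
    A ↦ B
    C ↦ DA
    D ↦ CB
    B ↦ C  (constrained at step 1)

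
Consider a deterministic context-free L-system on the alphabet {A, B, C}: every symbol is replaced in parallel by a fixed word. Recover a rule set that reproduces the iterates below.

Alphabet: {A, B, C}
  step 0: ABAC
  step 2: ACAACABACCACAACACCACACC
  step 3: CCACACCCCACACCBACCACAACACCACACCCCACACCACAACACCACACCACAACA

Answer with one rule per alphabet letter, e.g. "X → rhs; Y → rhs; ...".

  step 2 ⇒ step 3: ACAACABACCACAACACCACACC ⇒ CC·ACA·CC·CC·ACA·CC·BA·CC·ACA·ACA·CC·ACA·CC·CC·ACA·CC·ACA·ACA·CC·ACA·CC·ACA·ACA
    A ↦ CC
    B ↦ BA
    C ↦ ACA

A->CC, B->BA, C->ACA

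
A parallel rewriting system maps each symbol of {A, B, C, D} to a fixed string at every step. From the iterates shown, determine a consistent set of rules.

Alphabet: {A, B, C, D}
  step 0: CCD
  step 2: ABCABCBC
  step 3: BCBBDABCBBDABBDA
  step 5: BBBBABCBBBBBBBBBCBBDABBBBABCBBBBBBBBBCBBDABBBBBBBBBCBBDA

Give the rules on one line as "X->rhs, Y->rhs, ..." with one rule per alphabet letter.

A->BC, B->BB, C->DA, D->A

  step 2 ⇒ step 3: ABCABCBC ⇒ BC·BB·DA·BC·BB·DA·BB·DA
    A ↦ BC
    B ↦ BB
    C ↦ DA
    D ↦ A  (constrained at step 0)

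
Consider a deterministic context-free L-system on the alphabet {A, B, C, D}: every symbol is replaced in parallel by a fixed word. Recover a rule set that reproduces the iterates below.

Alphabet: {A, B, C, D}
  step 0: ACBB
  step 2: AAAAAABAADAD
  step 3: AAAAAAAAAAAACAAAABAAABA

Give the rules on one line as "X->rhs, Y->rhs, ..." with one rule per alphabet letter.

A->AA, B->C, C->AD, D->BA

  step 2 ⇒ step 3: AAAAAABAADAD ⇒ AA·AA·AA·AA·AA·AA·C·AA·AA·BA·AA·BA
    A ↦ AA
    B ↦ C
    D ↦ BA
    C ↦ AD  (constrained at step 0)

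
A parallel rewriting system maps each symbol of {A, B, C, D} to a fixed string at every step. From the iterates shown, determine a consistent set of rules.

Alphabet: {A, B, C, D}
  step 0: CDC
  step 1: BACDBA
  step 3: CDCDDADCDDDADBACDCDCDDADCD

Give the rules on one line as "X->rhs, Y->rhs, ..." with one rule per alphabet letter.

  step 0 ⇒ step 1: CDC ⇒ BA·CD·BA
    C ↦ BA
    D ↦ CD
    A ↦ DAD  (constrained at step 1)
    B ↦ D  (constrained at step 1)

A->DAD, B->D, C->BA, D->CD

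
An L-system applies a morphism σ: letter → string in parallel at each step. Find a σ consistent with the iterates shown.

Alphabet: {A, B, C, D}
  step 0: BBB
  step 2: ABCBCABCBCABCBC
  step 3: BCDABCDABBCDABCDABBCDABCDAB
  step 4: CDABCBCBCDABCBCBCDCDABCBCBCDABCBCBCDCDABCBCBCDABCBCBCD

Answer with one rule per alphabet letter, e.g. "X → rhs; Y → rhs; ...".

A->B, B->CD, C->AB, D->CBC

  step 3 ⇒ step 4: BCDABCDABBCDABCDABBCDABCDAB ⇒ CD·AB·CBC·B·CD·AB·CBC·B·CD·CD·AB·CBC·B·CD·AB·CBC·B·CD·CD·AB·CBC·B·CD·AB·CBC·B·CD
    A ↦ B
    B ↦ CD
    C ↦ AB
    D ↦ CBC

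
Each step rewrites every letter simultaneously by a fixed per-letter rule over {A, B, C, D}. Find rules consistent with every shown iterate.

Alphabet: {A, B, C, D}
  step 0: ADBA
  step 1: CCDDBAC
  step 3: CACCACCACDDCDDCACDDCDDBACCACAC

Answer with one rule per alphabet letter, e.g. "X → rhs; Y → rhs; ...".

  step 0 ⇒ step 1: ADBA ⇒ C·CDD·BA·C
    A ↦ C
    B ↦ BA
    D ↦ CDD
    C ↦ CA  (constrained at step 1)

A->C, B->BA, C->CA, D->CDD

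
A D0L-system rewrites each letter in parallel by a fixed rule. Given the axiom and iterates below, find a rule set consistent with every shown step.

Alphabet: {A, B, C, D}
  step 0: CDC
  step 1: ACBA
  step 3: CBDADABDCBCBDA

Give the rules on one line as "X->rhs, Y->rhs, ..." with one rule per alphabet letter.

A->DA, B->BD, C->A, D->CB

  step 0 ⇒ step 1: CDC ⇒ A·CB·A
    C ↦ A
    D ↦ CB
    A ↦ DA  (constrained at step 1)
    B ↦ BD  (constrained at step 1)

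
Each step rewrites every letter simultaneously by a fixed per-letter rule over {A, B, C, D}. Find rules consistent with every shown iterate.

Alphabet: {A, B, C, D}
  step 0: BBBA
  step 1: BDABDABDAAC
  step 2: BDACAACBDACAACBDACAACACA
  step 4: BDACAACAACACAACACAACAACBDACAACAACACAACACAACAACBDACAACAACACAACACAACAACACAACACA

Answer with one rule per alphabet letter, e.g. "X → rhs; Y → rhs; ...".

  step 1 ⇒ step 2: BDABDABDAAC ⇒ BDA·CA·AC·BDA·CA·AC·BDA·CA·AC·AC·A
    A ↦ AC
    B ↦ BDA
    C ↦ A
    D ↦ CA

A->AC, B->BDA, C->A, D->CA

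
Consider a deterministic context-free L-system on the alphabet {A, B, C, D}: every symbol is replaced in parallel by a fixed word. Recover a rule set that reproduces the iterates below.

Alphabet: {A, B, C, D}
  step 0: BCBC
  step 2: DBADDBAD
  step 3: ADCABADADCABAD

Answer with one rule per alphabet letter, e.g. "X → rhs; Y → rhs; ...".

A->B, B->CA, C->D, D->AD

  step 2 ⇒ step 3: DBADDBAD ⇒ AD·CA·B·AD·AD·CA·B·AD
    A ↦ B
    B ↦ CA
    D ↦ AD
    C ↦ D  (constrained at step 0)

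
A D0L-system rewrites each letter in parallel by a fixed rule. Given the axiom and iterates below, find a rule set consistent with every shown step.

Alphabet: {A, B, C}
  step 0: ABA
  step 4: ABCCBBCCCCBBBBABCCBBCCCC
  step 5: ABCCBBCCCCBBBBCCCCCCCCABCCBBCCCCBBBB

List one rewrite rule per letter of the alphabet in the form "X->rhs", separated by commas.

A->AB, B->CC, C->B

  step 4 ⇒ step 5: ABCCBBCCCCBBBBABCCBBCCCC ⇒ AB·CC·B·B·CC·CC·B·B·B·B·CC·CC·CC·CC·AB·CC·B·B·CC·CC·B·B·B·B
    A ↦ AB
    B ↦ CC
    C ↦ B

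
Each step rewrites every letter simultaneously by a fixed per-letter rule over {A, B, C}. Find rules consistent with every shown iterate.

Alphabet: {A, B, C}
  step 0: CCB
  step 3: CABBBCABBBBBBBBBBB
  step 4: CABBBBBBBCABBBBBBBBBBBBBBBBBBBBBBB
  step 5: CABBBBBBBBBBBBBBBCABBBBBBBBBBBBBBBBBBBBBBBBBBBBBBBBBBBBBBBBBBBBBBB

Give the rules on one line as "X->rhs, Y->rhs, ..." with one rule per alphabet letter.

  step 4 ⇒ step 5: CABBBBBBBCABBBBBBBBBBBBBBBBBBBBBBB ⇒ CA·B·BB·BB·BB·BB·BB·BB·BB·CA·B·BB·BB·BB·BB·BB·BB·BB·BB·BB·BB·BB·BB·BB·BB·BB·BB·BB·BB·BB·BB·BB·BB·BB
    A ↦ B
    B ↦ BB
    C ↦ CA

A->B, B->BB, C->CA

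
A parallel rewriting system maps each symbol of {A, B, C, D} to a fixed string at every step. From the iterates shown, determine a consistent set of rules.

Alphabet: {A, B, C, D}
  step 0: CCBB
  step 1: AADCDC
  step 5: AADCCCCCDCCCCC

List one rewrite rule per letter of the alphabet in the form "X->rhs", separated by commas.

  step 0 ⇒ step 1: CCBB ⇒ A·A·DC·DC
    B ↦ DC
    C ↦ A
    A ↦ C  (constrained at step 1)
    D ↦ BA  (constrained at step 1)

A->C, B->DC, C->A, D->BA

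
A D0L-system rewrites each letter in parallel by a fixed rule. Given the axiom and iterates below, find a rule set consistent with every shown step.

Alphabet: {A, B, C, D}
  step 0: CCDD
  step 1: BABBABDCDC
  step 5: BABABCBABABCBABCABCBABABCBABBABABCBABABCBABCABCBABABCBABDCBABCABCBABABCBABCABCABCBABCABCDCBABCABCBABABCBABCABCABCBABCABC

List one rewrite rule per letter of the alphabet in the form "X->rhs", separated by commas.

  step 0 ⇒ step 1: CCDD ⇒ BAB·BAB·DC·DC
    C ↦ BAB
    D ↦ DC
    A ↦ AB  (constrained at step 1)
    B ↦ C  (constrained at step 1)

A->AB, B->C, C->BAB, D->DC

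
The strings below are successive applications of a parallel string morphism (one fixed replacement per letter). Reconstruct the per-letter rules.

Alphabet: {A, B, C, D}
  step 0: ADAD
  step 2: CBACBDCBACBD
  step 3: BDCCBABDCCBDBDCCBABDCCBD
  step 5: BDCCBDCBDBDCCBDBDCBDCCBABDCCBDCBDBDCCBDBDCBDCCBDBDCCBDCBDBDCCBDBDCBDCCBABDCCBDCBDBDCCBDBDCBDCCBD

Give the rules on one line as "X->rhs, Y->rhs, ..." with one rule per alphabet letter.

  step 2 ⇒ step 3: CBACBDCBACBD ⇒ BDC·C·BA·BDC·C·BD·BDC·C·BA·BDC·C·BD
    A ↦ BA
    B ↦ C
    C ↦ BDC
    D ↦ BD

A->BA, B->C, C->BDC, D->BD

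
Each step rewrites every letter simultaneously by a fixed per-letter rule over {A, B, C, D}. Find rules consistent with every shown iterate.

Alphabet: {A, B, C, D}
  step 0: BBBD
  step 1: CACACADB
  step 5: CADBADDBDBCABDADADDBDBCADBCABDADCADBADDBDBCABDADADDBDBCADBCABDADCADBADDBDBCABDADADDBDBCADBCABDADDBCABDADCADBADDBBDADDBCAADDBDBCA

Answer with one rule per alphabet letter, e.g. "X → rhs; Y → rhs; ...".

A->AD, B->CA, C->BD, D->DB

  step 0 ⇒ step 1: BBBD ⇒ CA·CA·CA·DB
    B ↦ CA
    D ↦ DB
    A ↦ AD  (constrained at step 1)
    C ↦ BD  (constrained at step 1)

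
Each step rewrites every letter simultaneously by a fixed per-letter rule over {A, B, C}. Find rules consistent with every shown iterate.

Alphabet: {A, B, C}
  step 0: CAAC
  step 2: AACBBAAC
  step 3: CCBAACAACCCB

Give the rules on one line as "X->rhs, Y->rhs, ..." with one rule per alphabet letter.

A->C, B->AAC, C->B

  step 2 ⇒ step 3: AACBBAAC ⇒ C·C·B·AAC·AAC·C·C·B
    A ↦ C
    B ↦ AAC
    C ↦ B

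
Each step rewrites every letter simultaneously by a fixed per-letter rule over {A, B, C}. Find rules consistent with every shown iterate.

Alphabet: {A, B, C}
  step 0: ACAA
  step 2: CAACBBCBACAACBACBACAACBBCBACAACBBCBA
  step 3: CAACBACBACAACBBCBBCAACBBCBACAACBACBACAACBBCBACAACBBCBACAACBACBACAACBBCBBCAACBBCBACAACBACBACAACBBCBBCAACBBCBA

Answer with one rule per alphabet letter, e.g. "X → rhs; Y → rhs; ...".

  step 2 ⇒ step 3: CAACBBCBACAACBACBACAACBBCBACAACBBCBA ⇒ CAA·CBA·CBA·CAA·CBB·CBB·CAA·CBB·CBA·CAA·CBA·CBA·CAA·CBB·CBA·CAA·CBB·CBA·CAA·CBA·CBA·CAA·CBB·CBB·CAA·CBB·CBA·CAA·CBA·CBA·CAA·CBB·CBB·CAA·CBB·CBA
    A ↦ CBA
    B ↦ CBB
    C ↦ CAA

A->CBA, B->CBB, C->CAA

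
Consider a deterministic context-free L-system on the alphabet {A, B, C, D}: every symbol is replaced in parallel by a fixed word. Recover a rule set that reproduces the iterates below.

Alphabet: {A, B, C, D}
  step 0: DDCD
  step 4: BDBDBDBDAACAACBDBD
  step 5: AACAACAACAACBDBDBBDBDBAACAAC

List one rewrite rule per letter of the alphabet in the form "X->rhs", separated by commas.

  step 4 ⇒ step 5: BDBDBDBDAACAACBDBD ⇒ AA·C·AA·C·AA·C·AA·C·BD·BD·B·BD·BD·B·AA·C·AA·C
    A ↦ BD
    B ↦ AA
    C ↦ B
    D ↦ C

A->BD, B->AA, C->B, D->C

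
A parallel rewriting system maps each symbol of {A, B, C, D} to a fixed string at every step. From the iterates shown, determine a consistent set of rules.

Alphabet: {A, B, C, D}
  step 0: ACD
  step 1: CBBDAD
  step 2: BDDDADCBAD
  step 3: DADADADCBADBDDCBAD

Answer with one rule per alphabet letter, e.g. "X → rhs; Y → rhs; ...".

  step 2 ⇒ step 3: BDDDADCBAD ⇒ D·AD·AD·AD·CB·AD·BD·D·CB·AD
    A ↦ CB
    B ↦ D
    C ↦ BD
    D ↦ AD

A->CB, B->D, C->BD, D->AD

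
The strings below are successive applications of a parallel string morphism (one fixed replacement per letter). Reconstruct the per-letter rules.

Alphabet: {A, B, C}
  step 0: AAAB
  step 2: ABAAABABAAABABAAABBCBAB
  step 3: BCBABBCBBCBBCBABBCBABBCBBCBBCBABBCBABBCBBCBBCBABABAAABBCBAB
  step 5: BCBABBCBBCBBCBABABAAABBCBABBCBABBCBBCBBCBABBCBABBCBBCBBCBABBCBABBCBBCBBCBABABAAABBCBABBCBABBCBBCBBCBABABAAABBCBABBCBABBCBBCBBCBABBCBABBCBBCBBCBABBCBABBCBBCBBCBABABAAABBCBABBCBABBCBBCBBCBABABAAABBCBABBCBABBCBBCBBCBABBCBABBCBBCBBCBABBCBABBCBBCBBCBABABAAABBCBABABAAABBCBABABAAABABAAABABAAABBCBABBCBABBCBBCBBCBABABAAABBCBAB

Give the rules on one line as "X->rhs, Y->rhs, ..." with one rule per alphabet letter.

A->BCB, B->AB, C->AA

  step 2 ⇒ step 3: ABAAABABAAABABAAABBCBAB ⇒ BCB·AB·BCB·BCB·BCB·AB·BCB·AB·BCB·BCB·BCB·AB·BCB·AB·BCB·BCB·BCB·AB·AB·AA·AB·BCB·AB
    A ↦ BCB
    B ↦ AB
    C ↦ AA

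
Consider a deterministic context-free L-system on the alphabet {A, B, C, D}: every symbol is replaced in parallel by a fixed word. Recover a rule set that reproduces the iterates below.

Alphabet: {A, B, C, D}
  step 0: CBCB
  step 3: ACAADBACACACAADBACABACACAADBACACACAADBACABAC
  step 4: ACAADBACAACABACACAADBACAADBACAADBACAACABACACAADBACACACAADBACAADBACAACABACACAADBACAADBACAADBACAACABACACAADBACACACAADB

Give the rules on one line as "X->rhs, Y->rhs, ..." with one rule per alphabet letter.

  step 3 ⇒ step 4: ACAADBACACACAADBACABACACAADBACACACAADBACABAC ⇒ ACA·ADB·ACA·ACA·BA·C·ACA·ADB·ACA·ADB·ACA·ADB·ACA·ACA·BA·C·ACA·ADB·ACA·C·ACA·ADB·ACA·ADB·ACA·ACA·BA·C·ACA·ADB·ACA·ADB·ACA·ADB·ACA·ACA·BA·C·ACA·ADB·ACA·C·ACA·ADB
    A ↦ ACA
    B ↦ C
    C ↦ ADB
    D ↦ BA

A->ACA, B->C, C->ADB, D->BA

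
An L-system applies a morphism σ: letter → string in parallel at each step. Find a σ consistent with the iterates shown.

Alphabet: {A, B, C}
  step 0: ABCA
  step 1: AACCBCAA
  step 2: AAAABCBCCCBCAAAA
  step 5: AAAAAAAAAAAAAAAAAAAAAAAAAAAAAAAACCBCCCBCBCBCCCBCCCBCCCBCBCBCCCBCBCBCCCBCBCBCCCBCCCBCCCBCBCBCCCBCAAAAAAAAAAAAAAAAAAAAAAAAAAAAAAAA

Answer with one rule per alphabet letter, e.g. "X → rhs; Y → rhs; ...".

A->AA, B->CC, C->BC

  step 1 ⇒ step 2: AACCBCAA ⇒ AA·AA·BC·BC·CC·BC·AA·AA
    A ↦ AA
    B ↦ CC
    C ↦ BC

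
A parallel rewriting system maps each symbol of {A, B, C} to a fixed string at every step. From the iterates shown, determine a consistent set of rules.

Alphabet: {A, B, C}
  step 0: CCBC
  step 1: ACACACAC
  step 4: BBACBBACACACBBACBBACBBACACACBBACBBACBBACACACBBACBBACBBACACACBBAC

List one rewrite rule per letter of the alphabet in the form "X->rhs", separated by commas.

A->BB, B->AC, C->AC

  step 0 ⇒ step 1: CCBC ⇒ AC·AC·AC·AC
    B ↦ AC
    C ↦ AC
    A ↦ BB  (constrained at step 1)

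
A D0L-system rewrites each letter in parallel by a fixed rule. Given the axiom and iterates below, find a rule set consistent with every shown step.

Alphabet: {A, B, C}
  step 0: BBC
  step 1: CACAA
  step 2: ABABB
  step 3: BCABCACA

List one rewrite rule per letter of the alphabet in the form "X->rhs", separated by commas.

A->B, B->CA, C->A

  step 2 ⇒ step 3: ABABB ⇒ B·CA·B·CA·CA
    A ↦ B
    B ↦ CA
  step 0 ⇒ step 1: BBC ⇒ CA·CA·A
    C ↦ A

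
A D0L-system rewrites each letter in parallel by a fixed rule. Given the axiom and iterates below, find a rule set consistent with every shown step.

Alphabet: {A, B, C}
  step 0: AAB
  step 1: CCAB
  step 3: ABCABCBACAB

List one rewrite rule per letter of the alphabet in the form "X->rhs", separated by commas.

  step 0 ⇒ step 1: AAB ⇒ C·C·AB
    A ↦ C
    B ↦ AB
    C ↦ BA  (constrained at step 1)

A->C, B->AB, C->BA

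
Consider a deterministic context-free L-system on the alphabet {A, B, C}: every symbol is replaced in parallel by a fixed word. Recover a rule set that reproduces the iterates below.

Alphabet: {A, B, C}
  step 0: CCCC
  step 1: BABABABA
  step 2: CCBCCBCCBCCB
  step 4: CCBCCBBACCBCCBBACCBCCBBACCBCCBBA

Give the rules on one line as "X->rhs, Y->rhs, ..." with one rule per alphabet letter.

  step 1 ⇒ step 2: BABABABA ⇒ C·CB·C·CB·C·CB·C·CB
    A ↦ CB
    B ↦ C
  step 0 ⇒ step 1: CCCC ⇒ BA·BA·BA·BA
    C ↦ BA

A->CB, B->C, C->BA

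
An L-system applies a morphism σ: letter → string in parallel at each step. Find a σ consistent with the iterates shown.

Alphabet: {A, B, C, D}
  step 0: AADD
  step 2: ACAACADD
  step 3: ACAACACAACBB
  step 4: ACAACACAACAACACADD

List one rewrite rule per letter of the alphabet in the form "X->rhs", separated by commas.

A->AC, B->D, C->A, D->B

  step 3 ⇒ step 4: ACAACACAACBB ⇒ AC·A·AC·AC·A·AC·A·AC·AC·A·D·D
    A ↦ AC
    B ↦ D
    C ↦ A
  step 2 ⇒ step 3: ACAACADD ⇒ AC·A·AC·AC·A·AC·B·B
    D ↦ B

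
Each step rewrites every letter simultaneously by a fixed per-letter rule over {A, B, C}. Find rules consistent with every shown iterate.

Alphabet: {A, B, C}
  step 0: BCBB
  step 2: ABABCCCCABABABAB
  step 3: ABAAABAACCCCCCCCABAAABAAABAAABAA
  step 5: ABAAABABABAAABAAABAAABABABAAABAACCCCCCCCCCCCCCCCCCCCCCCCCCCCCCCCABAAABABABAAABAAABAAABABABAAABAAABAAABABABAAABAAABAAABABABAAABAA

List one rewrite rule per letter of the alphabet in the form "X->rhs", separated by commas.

  step 2 ⇒ step 3: ABABCCCCABABABAB ⇒ AB·AA·AB·AA·CC·CC·CC·CC·AB·AA·AB·AA·AB·AA·AB·AA
    A ↦ AB
    B ↦ AA
    C ↦ CC

A->AB, B->AA, C->CC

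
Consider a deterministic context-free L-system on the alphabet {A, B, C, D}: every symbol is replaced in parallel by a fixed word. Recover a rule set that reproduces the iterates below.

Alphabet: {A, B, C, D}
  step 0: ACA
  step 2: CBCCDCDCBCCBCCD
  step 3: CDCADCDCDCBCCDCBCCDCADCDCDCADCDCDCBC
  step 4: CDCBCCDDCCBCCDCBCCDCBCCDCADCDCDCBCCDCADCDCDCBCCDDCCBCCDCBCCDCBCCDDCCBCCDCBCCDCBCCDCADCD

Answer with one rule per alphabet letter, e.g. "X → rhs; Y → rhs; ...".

A->DC, B->CAD, C->CD, D->CBC

  step 3 ⇒ step 4: CDCADCDCDCBCCDCBCCDCADCDCDCADCDCDCBC ⇒ CD·CBC·CD·DC·CBC·CD·CBC·CD·CBC·CD·CAD·CD·CD·CBC·CD·CAD·CD·CD·CBC·CD·DC·CBC·CD·CBC·CD·CBC·CD·DC·CBC·CD·CBC·CD·CBC·CD·CAD·CD
    A ↦ DC
    B ↦ CAD
    C ↦ CD
    D ↦ CBC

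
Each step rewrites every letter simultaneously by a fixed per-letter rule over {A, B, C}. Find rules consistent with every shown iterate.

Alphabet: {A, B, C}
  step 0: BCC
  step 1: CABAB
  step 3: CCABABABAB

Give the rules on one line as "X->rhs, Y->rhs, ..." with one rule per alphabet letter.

A->C, B->C, C->AB

  step 0 ⇒ step 1: BCC ⇒ C·AB·AB
    B ↦ C
    C ↦ AB
    A ↦ C  (constrained at step 1)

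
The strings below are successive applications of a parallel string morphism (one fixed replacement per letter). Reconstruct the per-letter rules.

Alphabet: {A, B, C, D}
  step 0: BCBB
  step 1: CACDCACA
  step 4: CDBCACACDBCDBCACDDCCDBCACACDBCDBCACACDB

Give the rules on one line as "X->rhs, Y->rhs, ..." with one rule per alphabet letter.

  step 0 ⇒ step 1: BCBB ⇒ CA·CD·CA·CA
    B ↦ CA
    C ↦ CD
    A ↦ DC  (constrained at step 1)
    D ↦ B  (constrained at step 1)

A->DC, B->CA, C->CD, D->B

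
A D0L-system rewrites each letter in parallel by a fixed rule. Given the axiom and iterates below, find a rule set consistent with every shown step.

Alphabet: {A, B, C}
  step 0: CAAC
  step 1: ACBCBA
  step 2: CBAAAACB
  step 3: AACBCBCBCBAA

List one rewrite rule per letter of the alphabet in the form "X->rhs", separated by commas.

  step 2 ⇒ step 3: CBAAAACB ⇒ A·A·CB·CB·CB·CB·A·A
    A ↦ CB
    B ↦ A
    C ↦ A

A->CB, B->A, C->A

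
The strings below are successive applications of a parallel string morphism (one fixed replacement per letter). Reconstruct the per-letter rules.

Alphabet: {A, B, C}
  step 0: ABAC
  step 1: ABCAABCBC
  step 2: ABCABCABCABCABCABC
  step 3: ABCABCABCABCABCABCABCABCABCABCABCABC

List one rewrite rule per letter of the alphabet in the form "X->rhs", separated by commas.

A->ABC, B->A, C->BC

  step 2 ⇒ step 3: ABCABCABCABCABCABC ⇒ ABC·A·BC·ABC·A·BC·ABC·A·BC·ABC·A·BC·ABC·A·BC·ABC·A·BC
    A ↦ ABC
    B ↦ A
    C ↦ BC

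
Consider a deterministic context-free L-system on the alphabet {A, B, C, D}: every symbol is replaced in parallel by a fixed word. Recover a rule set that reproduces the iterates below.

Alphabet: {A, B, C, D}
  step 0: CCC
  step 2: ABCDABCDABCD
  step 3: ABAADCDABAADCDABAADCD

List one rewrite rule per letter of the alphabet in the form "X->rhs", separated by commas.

A->AB, B->A, C->AD, D->CD

  step 2 ⇒ step 3: ABCDABCDABCD ⇒ AB·A·AD·CD·AB·A·AD·CD·AB·A·AD·CD
    A ↦ AB
    B ↦ A
    C ↦ AD
    D ↦ CD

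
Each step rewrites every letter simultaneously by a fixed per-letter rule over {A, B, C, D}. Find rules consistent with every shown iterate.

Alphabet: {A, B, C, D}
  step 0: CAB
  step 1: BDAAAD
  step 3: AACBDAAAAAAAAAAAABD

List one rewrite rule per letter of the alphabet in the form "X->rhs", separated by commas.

  step 0 ⇒ step 1: CAB ⇒ BD·AA·AD
    A ↦ AA
    B ↦ AD
    C ↦ BD
    D ↦ C  (constrained at step 1)

A->AA, B->AD, C->BD, D->C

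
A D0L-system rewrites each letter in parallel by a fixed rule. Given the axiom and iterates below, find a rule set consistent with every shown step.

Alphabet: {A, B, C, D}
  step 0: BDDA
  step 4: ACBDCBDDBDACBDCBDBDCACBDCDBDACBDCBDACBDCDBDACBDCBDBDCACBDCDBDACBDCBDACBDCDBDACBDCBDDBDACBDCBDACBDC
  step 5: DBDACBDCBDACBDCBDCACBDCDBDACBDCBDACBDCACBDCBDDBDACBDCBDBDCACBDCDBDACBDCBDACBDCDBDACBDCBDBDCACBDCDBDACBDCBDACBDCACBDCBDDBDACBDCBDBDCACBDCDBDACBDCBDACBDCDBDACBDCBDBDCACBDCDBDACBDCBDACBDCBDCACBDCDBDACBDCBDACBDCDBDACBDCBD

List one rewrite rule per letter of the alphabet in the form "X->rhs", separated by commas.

  step 4 ⇒ step 5: ACBDCBDDBDACBDCBDBDCACBDCDBDACBDCBDACBDCDBDACBDCBDBDCACBDCDBDACBDCBDACBDCDBDACBDCBDDBDACBDCBDACBDC ⇒ D·BD·AC·BDC·BD·AC·BDC·BDC·AC·BDC·D·BD·AC·BDC·BD·AC·BDC·AC·BDC·BD·D·BD·AC·BDC·BD·BDC·AC·BDC·D·BD·AC·BDC·BD·AC·BDC·D·BD·AC·BDC·BD·BDC·AC·BDC·D·BD·AC·BDC·BD·AC·BDC·AC·BDC·BD·D·BD·AC·BDC·BD·BDC·AC·BDC·D·BD·AC·BDC·BD·AC·BDC·D·BD·AC·BDC·BD·BDC·AC·BDC·D·BD·AC·BDC·BD·AC·BDC·BDC·AC·BDC·D·BD·AC·BDC·BD·AC·BDC·D·BD·AC·BDC·BD
    A ↦ D
    B ↦ AC
    C ↦ BD
    D ↦ BDC

A->D, B->AC, C->BD, D->BDC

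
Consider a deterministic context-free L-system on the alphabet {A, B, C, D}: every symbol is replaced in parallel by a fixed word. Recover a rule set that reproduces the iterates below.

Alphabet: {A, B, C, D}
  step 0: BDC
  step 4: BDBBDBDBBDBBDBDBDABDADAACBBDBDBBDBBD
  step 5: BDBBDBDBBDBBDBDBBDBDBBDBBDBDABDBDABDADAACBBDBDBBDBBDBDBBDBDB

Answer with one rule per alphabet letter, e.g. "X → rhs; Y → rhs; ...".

  step 4 ⇒ step 5: BDBBDBDBBDBBDBDBDABDADAACBBDBDBBDBBD ⇒ BD·B·BD·BD·B·BD·B·BD·BD·B·BD·BD·B·BD·B·BD·B·DA·BD·B·DA·B·DA·DA·ACB·BD·BD·B·BD·B·BD·BD·B·BD·BD·B
    A ↦ DA
    B ↦ BD
    C ↦ ACB
    D ↦ B

A->DA, B->BD, C->ACB, D->B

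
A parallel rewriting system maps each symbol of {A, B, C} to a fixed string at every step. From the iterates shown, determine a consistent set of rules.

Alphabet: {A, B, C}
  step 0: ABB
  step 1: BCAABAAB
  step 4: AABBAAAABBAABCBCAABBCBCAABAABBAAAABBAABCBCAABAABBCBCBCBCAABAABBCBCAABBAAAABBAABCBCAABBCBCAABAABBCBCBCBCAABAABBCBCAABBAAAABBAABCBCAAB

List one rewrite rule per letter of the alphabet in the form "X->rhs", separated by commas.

A->BC, B->AAB, C->BAA

  step 0 ⇒ step 1: ABB ⇒ BC·AAB·AAB
    A ↦ BC
    B ↦ AAB
    C ↦ BAA  (constrained at step 1)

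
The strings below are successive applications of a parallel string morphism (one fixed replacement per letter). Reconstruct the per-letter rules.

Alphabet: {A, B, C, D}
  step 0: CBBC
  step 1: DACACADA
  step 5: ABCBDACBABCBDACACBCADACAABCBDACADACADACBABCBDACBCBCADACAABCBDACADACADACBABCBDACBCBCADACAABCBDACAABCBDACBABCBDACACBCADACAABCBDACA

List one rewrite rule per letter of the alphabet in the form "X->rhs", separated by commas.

A->CB, B->CA, C->DA, D->AB

  step 0 ⇒ step 1: CBBC ⇒ DA·CA·CA·DA
    B ↦ CA
    C ↦ DA
    A ↦ CB  (constrained at step 1)
    D ↦ AB  (constrained at step 1)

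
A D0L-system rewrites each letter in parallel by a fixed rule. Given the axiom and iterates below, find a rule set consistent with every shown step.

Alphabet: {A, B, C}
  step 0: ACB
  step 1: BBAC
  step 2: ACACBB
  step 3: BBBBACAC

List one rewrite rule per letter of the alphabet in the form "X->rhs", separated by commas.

A->B, B->AC, C->B

  step 2 ⇒ step 3: ACACBB ⇒ B·B·B·B·AC·AC
    A ↦ B
    B ↦ AC
    C ↦ B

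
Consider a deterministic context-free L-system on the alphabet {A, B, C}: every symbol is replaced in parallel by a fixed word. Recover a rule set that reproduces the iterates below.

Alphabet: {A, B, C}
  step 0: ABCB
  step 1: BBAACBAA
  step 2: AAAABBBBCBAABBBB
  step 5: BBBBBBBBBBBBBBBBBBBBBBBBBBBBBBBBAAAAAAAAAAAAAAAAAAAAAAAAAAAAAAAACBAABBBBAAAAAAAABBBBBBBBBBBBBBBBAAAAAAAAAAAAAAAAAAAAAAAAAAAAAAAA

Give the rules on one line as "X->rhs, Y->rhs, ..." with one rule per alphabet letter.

  step 1 ⇒ step 2: BBAACBAA ⇒ AA·AA·BB·BB·CB·AA·BB·BB
    A ↦ BB
    B ↦ AA
    C ↦ CB

A->BB, B->AA, C->CB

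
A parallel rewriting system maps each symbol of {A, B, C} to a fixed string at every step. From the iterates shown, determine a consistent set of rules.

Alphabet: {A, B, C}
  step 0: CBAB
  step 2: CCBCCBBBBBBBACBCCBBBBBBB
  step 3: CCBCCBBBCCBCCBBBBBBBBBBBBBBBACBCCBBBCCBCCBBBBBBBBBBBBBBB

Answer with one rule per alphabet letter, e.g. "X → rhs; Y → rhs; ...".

A->ACB, B->BB, C->CCB

  step 2 ⇒ step 3: CCBCCBBBBBBBACBCCBBBBBBB ⇒ CCB·CCB·BB·CCB·CCB·BB·BB·BB·BB·BB·BB·BB·ACB·CCB·BB·CCB·CCB·BB·BB·BB·BB·BB·BB·BB
    A ↦ ACB
    B ↦ BB
    C ↦ CCB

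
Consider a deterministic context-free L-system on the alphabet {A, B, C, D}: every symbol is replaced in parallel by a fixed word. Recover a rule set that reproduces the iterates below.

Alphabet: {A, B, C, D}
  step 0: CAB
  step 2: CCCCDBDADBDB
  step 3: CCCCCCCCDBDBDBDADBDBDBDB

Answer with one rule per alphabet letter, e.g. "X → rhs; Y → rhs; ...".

  step 2 ⇒ step 3: CCCCDBDADBDB ⇒ CC·CC·CC·CC·DB·DB·DB·DA·DB·DB·DB·DB
    A ↦ DA
    B ↦ DB
    C ↦ CC
    D ↦ DB

A->DA, B->DB, C->CC, D->DB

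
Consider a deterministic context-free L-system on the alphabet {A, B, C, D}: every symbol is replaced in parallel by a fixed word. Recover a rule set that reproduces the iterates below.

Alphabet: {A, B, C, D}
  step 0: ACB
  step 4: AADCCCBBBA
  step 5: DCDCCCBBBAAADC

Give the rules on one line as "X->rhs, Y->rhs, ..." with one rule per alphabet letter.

  step 4 ⇒ step 5: AADCCCBBBA ⇒ DC·DC·CC·B·B·B·A·A·A·DC
    A ↦ DC
    B ↦ A
    C ↦ B
    D ↦ CC

A->DC, B->A, C->B, D->CC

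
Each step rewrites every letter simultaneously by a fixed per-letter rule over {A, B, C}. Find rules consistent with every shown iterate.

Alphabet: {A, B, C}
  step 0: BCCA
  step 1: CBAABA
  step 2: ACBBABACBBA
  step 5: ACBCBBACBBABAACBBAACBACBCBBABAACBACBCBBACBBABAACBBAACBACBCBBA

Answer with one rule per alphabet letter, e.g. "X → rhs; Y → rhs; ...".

  step 1 ⇒ step 2: CBAABA ⇒ A·CB·BA·BA·CB·BA
    A ↦ BA
    B ↦ CB
    C ↦ A

A->BA, B->CB, C->A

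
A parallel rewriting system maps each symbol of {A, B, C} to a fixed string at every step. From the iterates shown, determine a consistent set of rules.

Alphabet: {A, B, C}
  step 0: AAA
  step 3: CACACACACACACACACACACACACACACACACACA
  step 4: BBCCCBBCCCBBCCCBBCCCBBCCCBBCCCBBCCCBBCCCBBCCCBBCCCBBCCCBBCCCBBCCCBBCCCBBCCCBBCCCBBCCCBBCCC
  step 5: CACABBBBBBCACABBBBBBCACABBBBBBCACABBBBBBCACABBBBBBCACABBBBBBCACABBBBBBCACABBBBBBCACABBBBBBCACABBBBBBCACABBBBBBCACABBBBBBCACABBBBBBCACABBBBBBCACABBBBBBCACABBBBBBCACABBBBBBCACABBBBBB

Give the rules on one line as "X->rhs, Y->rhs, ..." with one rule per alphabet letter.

A->CCC, B->CA, C->BB

  step 4 ⇒ step 5: BBCCCBBCCCBBCCCBBCCCBBCCCBBCCCBBCCCBBCCCBBCCCBBCCCBBCCCBBCCCBBCCCBBCCCBBCCCBBCCCBBCCCBBCCC ⇒ CA·CA·BB·BB·BB·CA·CA·BB·BB·BB·CA·CA·BB·BB·BB·CA·CA·BB·BB·BB·CA·CA·BB·BB·BB·CA·CA·BB·BB·BB·CA·CA·BB·BB·BB·CA·CA·BB·BB·BB·CA·CA·BB·BB·BB·CA·CA·BB·BB·BB·CA·CA·BB·BB·BB·CA·CA·BB·BB·BB·CA·CA·BB·BB·BB·CA·CA·BB·BB·BB·CA·CA·BB·BB·BB·CA·CA·BB·BB·BB·CA·CA·BB·BB·BB·CA·CA·BB·BB·BB
    B ↦ CA
    C ↦ BB
  step 3 ⇒ step 4: CACACACACACACACACACACACACACACACACACA ⇒ BB·CCC·BB·CCC·BB·CCC·BB·CCC·BB·CCC·BB·CCC·BB·CCC·BB·CCC·BB·CCC·BB·CCC·BB·CCC·BB·CCC·BB·CCC·BB·CCC·BB·CCC·BB·CCC·BB·CCC·BB·CCC
    A ↦ CCC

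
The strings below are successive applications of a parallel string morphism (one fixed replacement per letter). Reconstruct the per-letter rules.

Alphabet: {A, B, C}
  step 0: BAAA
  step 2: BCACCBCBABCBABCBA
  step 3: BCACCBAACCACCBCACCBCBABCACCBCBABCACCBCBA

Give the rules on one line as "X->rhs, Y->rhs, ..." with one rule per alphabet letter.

A->BA, B->BC, C->ACC

  step 2 ⇒ step 3: BCACCBCBABCBABCBA ⇒ BC·ACC·BA·ACC·ACC·BC·ACC·BC·BA·BC·ACC·BC·BA·BC·ACC·BC·BA
    A ↦ BA
    B ↦ BC
    C ↦ ACC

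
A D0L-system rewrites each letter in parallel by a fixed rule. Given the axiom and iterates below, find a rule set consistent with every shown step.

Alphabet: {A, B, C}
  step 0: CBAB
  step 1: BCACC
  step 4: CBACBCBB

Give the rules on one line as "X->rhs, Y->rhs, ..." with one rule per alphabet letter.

A->AC, B->C, C->B

  step 0 ⇒ step 1: CBAB ⇒ B·C·AC·C
    A ↦ AC
    B ↦ C
    C ↦ B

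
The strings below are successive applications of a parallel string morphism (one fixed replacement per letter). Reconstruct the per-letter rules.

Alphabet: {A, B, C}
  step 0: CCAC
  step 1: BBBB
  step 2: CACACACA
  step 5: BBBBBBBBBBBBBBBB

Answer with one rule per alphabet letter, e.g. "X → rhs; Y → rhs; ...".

  step 1 ⇒ step 2: BBBB ⇒ CA·CA·CA·CA
    B ↦ CA
  step 0 ⇒ step 1: CCAC ⇒ B·B·B·B
    A ↦ B
  step 0 ⇒ step 1: CCAC ⇒ B·B·B·B
    C ↦ B

A->B, B->CA, C->B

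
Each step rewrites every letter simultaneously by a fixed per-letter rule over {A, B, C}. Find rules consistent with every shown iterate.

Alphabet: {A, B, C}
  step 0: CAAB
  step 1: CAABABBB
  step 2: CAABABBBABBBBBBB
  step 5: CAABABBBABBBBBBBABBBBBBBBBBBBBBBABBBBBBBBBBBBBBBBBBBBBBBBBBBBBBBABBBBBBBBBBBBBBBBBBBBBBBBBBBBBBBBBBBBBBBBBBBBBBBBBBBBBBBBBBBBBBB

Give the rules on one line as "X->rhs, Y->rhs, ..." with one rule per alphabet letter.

A->AB, B->BB, C->CA

  step 1 ⇒ step 2: CAABABBB ⇒ CA·AB·AB·BB·AB·BB·BB·BB
    A ↦ AB
    B ↦ BB
    C ↦ CA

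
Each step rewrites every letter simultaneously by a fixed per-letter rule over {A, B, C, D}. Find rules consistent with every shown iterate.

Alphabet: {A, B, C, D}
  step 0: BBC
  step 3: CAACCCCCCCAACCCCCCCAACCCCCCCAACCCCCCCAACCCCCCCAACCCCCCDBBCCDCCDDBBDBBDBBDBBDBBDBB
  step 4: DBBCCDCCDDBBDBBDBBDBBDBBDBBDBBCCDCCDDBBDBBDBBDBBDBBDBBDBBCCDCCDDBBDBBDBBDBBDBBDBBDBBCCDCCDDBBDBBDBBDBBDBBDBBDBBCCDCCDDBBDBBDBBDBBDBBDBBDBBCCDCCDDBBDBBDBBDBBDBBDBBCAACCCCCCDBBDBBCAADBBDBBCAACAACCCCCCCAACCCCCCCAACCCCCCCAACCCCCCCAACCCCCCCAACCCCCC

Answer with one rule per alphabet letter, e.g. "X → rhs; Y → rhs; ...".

A->CCD, B->CCC, C->DBB, D->CAA

  step 3 ⇒ step 4: CAACCCCCCCAACCCCCCCAACCCCCCCAACCCCCCCAACCCCCCCAACCCCCCDBBCCDCCDDBBDBBDBBDBBDBBDBB ⇒ DBB·CCD·CCD·DBB·DBB·DBB·DBB·DBB·DBB·DBB·CCD·CCD·DBB·DBB·DBB·DBB·DBB·DBB·DBB·CCD·CCD·DBB·DBB·DBB·DBB·DBB·DBB·DBB·CCD·CCD·DBB·DBB·DBB·DBB·DBB·DBB·DBB·CCD·CCD·DBB·DBB·DBB·DBB·DBB·DBB·DBB·CCD·CCD·DBB·DBB·DBB·DBB·DBB·DBB·CAA·CCC·CCC·DBB·DBB·CAA·DBB·DBB·CAA·CAA·CCC·CCC·CAA·CCC·CCC·CAA·CCC·CCC·CAA·CCC·CCC·CAA·CCC·CCC·CAA·CCC·CCC
    A ↦ CCD
    B ↦ CCC
    C ↦ DBB
    D ↦ CAA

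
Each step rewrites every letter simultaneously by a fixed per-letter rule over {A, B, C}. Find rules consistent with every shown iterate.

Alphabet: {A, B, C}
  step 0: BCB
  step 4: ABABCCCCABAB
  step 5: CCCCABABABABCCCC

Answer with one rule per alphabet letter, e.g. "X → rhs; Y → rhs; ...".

A->C, B->C, C->AB

  step 4 ⇒ step 5: ABABCCCCABAB ⇒ C·C·C·C·AB·AB·AB·AB·C·C·C·C
    A ↦ C
    B ↦ C
    C ↦ AB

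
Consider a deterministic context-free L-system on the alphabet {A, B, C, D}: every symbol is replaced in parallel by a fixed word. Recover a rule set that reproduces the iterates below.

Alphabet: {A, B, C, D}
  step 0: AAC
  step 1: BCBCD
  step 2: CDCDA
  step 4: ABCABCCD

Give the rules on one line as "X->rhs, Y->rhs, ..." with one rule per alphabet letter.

  step 1 ⇒ step 2: BCBCD ⇒ C·D·C·D·A
    B ↦ C
    C ↦ D
    D ↦ A
  step 0 ⇒ step 1: AAC ⇒ BC·BC·D
    A ↦ BC

A->BC, B->C, C->D, D->A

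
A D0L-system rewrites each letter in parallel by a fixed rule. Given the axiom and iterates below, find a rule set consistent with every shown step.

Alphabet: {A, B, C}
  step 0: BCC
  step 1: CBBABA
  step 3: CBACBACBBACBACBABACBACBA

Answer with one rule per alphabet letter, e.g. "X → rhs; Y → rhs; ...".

  step 0 ⇒ step 1: BCC ⇒ CB·BA·BA
    B ↦ CB
    C ↦ BA
    A ↦ AC  (constrained at step 1)

A->AC, B->CB, C->BA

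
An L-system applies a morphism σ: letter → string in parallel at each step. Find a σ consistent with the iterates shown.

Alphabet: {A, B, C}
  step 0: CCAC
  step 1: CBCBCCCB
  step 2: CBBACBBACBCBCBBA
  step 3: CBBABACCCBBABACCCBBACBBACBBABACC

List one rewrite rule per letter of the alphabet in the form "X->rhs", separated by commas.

A->CC, B->BA, C->CB

  step 2 ⇒ step 3: CBBACBBACBCBCBBA ⇒ CB·BA·BA·CC·CB·BA·BA·CC·CB·BA·CB·BA·CB·BA·BA·CC
    A ↦ CC
    B ↦ BA
    C ↦ CB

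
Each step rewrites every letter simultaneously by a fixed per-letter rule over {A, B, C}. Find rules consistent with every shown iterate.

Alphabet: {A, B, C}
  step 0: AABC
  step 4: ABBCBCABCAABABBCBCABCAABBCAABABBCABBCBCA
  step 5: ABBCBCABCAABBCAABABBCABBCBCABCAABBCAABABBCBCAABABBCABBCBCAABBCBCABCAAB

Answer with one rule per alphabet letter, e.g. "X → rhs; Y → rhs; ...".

A->AB, B->BC, C->A

  step 4 ⇒ step 5: ABBCBCABCAABABBCBCABCAABBCAABABBCABBCBCA ⇒ AB·BC·BC·A·BC·A·AB·BC·A·AB·AB·BC·AB·BC·BC·A·BC·A·AB·BC·A·AB·AB·BC·BC·A·AB·AB·BC·AB·BC·BC·A·AB·BC·BC·A·BC·A·AB
    A ↦ AB
    B ↦ BC
    C ↦ A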